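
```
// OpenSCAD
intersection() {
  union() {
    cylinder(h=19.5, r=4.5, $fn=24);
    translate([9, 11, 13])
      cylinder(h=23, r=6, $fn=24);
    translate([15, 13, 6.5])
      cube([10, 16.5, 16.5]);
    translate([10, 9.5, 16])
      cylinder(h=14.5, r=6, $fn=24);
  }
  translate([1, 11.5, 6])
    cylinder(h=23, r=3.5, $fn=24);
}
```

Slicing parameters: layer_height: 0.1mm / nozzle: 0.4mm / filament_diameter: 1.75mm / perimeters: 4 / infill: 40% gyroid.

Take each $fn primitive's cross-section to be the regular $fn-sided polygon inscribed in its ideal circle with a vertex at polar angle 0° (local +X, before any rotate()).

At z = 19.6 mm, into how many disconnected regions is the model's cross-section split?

1

At z = 19.6 mm: the cylinder is absent (z outside [0, 19.5]); the cylinder at (9, 11): section is a regular 24-gon, circumradius r=6; the 10×16.5 cube at (15, 13) contributes its full rectangle; the cylinder at (10, 9.5): section is a regular 24-gon, circumradius r=6; Taking the union: the regions partially overlap (shared area 90.38 mm²), so overlapping operands fuse into one piece — 2 connected regions; the cylinder at (1, 11.5): section is a regular 24-gon, circumradius r=3.5; After intersecting: the r=3.5 cylinder at (1, 11.5) partially overlaps the result so far; clipping to the common part keeps 4.63 mm² — 1 connected region. The result has 1 disconnected region.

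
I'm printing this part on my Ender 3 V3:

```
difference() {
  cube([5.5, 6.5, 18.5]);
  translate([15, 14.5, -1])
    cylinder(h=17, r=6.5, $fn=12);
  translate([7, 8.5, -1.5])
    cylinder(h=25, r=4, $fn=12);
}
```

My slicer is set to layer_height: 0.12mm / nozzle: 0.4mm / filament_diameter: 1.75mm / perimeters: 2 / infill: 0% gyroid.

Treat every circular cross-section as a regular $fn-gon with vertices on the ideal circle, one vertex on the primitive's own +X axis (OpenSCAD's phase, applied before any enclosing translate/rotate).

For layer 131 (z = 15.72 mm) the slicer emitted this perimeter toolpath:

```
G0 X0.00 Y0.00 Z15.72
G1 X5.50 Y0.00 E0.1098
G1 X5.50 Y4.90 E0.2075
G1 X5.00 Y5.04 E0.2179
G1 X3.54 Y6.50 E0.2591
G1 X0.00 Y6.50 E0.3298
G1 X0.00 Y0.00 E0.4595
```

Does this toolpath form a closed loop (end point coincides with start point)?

Start point (G0): (0.00, 0.00). End point (last G1): the path returns to the start — closed.

yes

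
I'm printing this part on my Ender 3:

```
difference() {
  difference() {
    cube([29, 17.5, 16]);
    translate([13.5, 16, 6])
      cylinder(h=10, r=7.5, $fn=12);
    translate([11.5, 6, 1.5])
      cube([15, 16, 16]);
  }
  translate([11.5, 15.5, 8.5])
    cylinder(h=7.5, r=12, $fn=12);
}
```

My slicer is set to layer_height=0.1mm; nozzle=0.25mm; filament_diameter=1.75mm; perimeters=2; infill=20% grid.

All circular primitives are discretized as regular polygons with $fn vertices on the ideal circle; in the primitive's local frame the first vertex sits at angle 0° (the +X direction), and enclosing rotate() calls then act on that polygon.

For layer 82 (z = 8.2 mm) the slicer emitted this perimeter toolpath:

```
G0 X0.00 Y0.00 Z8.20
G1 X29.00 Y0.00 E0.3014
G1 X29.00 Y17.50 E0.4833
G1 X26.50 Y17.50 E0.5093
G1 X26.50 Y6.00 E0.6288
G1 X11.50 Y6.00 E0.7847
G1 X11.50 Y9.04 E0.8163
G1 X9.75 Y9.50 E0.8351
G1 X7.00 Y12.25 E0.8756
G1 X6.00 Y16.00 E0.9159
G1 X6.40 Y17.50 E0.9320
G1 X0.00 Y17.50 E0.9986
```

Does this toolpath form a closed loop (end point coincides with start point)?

no

Start point (G0): (0.00, 0.00). End point (last G1): the path does not return to the start — open.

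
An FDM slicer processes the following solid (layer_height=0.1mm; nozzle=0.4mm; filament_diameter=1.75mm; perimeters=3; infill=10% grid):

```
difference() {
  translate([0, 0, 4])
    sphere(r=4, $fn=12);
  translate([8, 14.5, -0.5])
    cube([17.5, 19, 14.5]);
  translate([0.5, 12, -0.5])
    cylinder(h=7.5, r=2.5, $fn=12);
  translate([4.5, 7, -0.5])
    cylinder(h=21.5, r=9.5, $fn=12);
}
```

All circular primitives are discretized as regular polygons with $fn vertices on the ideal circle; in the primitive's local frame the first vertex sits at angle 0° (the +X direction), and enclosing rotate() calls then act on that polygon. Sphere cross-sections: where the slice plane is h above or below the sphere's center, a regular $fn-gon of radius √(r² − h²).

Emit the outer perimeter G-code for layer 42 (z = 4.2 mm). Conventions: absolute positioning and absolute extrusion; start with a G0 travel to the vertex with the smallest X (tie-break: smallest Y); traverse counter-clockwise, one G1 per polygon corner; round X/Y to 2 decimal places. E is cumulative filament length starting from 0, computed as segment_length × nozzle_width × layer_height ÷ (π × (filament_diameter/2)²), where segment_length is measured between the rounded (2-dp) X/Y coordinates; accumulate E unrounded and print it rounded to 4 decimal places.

At z = 4.2 mm: the r=4 sphere slices to a regular 12-gon of circumradius 3.995 (√(r²−h²) with h=0.2 from center); the 17.5×19 cube at (8, 14.5) contributes its full rectangle; the cylinder at (0.5, 12): section is a regular 12-gon, circumradius r=2.5; the r=9.5 cylinder at (4.5, 7) gives a regular 12-gon of circumradius 9.5 (constant along its height); After the difference (first − rest): starting from the r=4 sphere, the 17.5×19 cube at (8, 14.5) misses the remaining region (no effect); the r=2.5 cylinder at (0.5, 12) misses the remaining region (no effect); the r=9.5 cylinder at (4.5, 7) partially overlaps it — only the 29.10 mm² overlap (of its 270.75 mm²) is removed, clipping the outline — 1 connected region. The outline is a single polygon with 8 vertices. Extrusion per mm of travel: 0.4 × 0.1 / (π × 0.875²) = 0.016630. Accumulating E over each segment gives final E = 0.3384.

G0 X-3.99 Y0.00 Z4.20
G1 X-3.46 Y-2.00 E0.0344
G1 X-2.00 Y-3.46 E0.0687
G1 X0.00 Y-3.99 E0.1032
G1 X2.00 Y-3.46 E0.1376
G1 X3.28 Y-2.17 E0.1678
G1 X-0.25 Y-1.23 E0.2285
G1 X-3.46 Y1.99 E0.3041
G1 X-3.99 Y0.00 E0.3384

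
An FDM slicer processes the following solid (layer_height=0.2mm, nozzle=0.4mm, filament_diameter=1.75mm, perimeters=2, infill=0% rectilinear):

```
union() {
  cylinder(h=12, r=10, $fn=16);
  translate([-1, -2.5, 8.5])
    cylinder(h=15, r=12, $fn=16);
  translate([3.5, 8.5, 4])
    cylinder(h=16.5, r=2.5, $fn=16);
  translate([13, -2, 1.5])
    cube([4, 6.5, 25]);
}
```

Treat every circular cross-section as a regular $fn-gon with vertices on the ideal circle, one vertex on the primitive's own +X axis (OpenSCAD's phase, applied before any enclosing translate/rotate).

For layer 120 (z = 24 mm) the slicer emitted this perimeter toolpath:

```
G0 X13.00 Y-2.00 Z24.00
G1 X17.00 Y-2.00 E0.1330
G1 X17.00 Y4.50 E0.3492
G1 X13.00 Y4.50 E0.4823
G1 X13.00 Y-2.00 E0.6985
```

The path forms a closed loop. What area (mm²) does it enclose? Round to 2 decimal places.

Apply the shoelace formula to the sequence of (X, Y) vertices; enclosed area = 26.00 mm².

26.00 mm²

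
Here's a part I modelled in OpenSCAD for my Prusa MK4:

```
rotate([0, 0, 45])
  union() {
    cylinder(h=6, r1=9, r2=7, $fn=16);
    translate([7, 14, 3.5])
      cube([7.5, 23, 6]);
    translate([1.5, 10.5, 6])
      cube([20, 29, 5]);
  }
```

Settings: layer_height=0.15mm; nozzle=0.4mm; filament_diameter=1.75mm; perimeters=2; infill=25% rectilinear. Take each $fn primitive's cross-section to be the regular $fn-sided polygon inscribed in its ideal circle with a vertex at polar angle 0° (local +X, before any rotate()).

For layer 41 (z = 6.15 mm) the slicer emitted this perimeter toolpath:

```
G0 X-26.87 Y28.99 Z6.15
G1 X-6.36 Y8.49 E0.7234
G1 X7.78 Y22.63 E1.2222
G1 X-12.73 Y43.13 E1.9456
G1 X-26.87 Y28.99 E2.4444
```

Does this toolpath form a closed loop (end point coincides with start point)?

yes

Start point (G0): (-26.87, 28.99). End point (last G1): the path returns to the start — closed.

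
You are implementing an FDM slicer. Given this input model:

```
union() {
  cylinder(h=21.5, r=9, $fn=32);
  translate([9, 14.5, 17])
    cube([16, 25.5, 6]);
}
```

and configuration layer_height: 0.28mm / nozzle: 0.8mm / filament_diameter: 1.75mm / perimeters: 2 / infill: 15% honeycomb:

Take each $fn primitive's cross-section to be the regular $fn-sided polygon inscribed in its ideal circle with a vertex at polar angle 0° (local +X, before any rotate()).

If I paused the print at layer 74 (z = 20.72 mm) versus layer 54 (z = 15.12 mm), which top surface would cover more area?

layer 74 (z = 20.72 mm)

Layer 74 (z = 20.72): the r=9 cylinder gives a regular 32-gon of circumradius 9 (constant along its height) (area = (32/2)·9.000²·sin(360°/32) = 252.84 mm²); the cube at (9, 14.5) is present — its section is the full 16×25.5 rectangle (area 408.00 mm²); Taking the union: the 2 present regions are separate (no shared area or edge), so areas and boundary lengths simply add and each stays a separate island — area = 660.84 mm². So its area = 660.84 mm². Layer 54 (z = 15.12): the r=9 cylinder gives a regular 32-gon of circumradius 9 (constant along its height) (area = (32/2)·9.000²·sin(360°/32) = 252.84 mm²); the cube at (9, 14.5) is not intersected at this z (z outside [17, 23]); Combining (union): only the r=9 cylinder is present, so the union is just that shape — area = 252.84 mm². So its area = 252.84 mm². Layer 74 is larger (660.84 vs 252.84 mm²).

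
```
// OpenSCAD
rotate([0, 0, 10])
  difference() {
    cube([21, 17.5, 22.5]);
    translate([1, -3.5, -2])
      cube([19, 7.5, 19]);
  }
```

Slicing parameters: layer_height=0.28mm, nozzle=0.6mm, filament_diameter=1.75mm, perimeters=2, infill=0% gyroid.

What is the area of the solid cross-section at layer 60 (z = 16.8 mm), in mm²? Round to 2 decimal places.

At z = 16.8 mm: the cube (footprint 21×17.5) is included at this height (area 367.50 mm²); the cube at (1, -3.5) (footprint 19×7.5) is included at this height (area 142.50 mm²); Subtracting the remaining from the first: starting from the 21×17.5 cube (367.50 mm²), the 19×7.5 cube at (1, -3.5) partially overlaps it — only the 76.00 mm² overlap (of its 142.50 mm²) is removed, clipping the outline — area = 291.50 mm²; (rotated 10° about Z; rotation is an isometry so areas/perimeters/island counts are preserved). Overall, the cross-section is a single solid region. Net area = 291.50 mm².

291.50 mm²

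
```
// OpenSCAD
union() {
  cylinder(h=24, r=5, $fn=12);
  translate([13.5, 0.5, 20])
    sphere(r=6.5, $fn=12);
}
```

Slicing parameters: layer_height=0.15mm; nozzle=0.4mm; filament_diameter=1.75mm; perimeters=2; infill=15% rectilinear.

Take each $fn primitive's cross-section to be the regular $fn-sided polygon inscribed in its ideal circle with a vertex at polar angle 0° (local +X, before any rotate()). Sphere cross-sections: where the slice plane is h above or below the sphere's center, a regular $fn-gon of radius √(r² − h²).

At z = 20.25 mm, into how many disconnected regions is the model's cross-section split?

2

At z = 20.25 mm: the cylinder: section is a regular 12-gon, circumradius r=5; the sphere at (13.5, 0.5): section is a regular 12-gon, circumradius = √(r²−h²) = √(6.5²−0.25²) = 6.495; Taking the union: the 2 present regions are separate (no shared area or edge), so areas and boundary lengths simply add and each stays a separate island — 2 connected regions. The result has 2 disconnected regions.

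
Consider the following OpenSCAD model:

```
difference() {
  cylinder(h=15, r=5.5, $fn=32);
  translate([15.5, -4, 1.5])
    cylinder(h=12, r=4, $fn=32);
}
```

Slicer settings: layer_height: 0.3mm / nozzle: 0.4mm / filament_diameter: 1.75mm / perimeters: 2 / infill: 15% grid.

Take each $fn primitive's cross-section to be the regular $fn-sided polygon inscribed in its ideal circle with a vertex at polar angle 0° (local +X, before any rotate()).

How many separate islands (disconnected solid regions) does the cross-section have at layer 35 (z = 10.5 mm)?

At z = 10.5 mm: the r=5.5 cylinder gives a regular 32-gon of circumradius 5.5 (constant along its height); the cylinder at (15.5, -4): section is a regular 32-gon, circumradius r=4; After the difference (first − rest): starting from the r=5.5 cylinder, the r=4 cylinder at (15.5, -4) misses the remaining region (no effect) — 1 connected region. Overall, the cross-section is a single solid region. Island count = 1.

1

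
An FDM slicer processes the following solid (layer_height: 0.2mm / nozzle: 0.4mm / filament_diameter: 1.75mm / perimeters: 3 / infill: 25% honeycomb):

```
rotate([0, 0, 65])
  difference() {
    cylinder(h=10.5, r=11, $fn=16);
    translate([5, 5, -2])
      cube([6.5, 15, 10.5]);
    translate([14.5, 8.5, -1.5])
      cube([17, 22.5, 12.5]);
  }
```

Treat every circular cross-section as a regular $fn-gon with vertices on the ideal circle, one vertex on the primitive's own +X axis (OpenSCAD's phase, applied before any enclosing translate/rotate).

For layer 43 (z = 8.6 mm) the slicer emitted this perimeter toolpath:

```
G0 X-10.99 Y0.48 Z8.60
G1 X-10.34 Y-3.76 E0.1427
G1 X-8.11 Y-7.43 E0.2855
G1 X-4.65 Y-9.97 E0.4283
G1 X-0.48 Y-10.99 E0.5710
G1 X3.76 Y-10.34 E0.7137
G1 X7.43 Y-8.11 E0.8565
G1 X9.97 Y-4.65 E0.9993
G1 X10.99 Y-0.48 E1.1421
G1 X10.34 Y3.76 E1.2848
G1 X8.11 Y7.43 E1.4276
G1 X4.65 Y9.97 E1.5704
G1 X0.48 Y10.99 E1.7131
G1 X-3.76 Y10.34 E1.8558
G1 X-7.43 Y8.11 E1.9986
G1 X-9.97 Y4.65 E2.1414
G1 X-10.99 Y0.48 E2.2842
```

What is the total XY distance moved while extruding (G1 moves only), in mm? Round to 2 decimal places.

68.68 mm

Sum the Euclidean lengths of each G1 segment: total = 68.68 mm.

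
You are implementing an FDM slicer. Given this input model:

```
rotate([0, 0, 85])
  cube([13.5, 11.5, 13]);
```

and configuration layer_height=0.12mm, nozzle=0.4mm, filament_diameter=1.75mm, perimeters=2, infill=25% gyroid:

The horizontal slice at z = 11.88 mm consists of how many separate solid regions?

At z = 11.88 mm: the cube is present — its section is the full 13.5×11.5 rectangle; (rotated 85° about Z; rotation is an isometry so areas/perimeters/island counts are preserved). The result has 1 disconnected region.

1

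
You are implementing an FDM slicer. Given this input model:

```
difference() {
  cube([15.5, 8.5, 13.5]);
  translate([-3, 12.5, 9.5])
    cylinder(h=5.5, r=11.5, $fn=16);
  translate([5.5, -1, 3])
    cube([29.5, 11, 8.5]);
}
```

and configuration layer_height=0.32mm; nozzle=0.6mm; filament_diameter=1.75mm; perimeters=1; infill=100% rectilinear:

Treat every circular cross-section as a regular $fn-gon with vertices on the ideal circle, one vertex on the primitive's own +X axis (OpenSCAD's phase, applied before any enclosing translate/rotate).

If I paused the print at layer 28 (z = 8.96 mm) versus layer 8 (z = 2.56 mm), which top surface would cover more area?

layer 8 (z = 2.56 mm)

Layer 28 (z = 8.96): the cube (footprint 15.5×8.5) is included at this height (area 131.75 mm²); the cylinder at (-3, 12.5) is absent (z outside [9.5, 15]); the cube at (5.5, -1) is present — its section is the full 29.5×11 rectangle (area 324.50 mm²); Subtracting the remaining from the first: starting from the 15.5×8.5 cube (131.75 mm²), the 29.5×11 cube at (5.5, -1) partially overlaps it — only the 85.00 mm² overlap (of its 324.50 mm²) is removed, clipping the outline — area = 46.75 mm². So its area = 46.75 mm². Layer 8 (z = 2.56): the cube is present — its section is the full 15.5×8.5 rectangle (area 131.75 mm²); the cylinder at (-3, 12.5) is absent (z outside [9.5, 15]); the cube at (5.5, -1) does not reach this height (z outside [3, 11.5]); Taking the first minus the rest: none of the subtracted shapes is present at this height, so the 15.5×8.5 cube is unchanged — area = 131.75 mm². So its area = 131.75 mm². Layer 8 is larger (131.75 vs 46.75 mm²).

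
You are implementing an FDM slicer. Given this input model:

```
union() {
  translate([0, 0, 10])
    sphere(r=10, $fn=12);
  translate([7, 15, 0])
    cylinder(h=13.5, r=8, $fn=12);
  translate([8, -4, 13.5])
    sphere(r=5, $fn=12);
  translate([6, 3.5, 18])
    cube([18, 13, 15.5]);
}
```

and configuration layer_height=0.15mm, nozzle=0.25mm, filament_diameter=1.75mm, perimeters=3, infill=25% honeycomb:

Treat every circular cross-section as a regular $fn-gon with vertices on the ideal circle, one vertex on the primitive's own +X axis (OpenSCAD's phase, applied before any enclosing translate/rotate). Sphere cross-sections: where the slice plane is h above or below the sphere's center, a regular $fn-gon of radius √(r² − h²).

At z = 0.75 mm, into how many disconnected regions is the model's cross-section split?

2

At z = 0.75 mm: the sphere: section is a regular 12-gon, circumradius = √(r²−h²) = √(10²−9.25²) = 3.800; the r=8 cylinder at (7, 15) contributes a regular 12-gon of circumradius 8; the sphere at (8, -4) is absent (|z−center|=12.750 > r=5); the cube at (6, 3.5) does not reach this height (z outside [18, 33.5]); Taking the union: the 2 present regions are separate (no shared area or edge), so areas and boundary lengths simply add and each stays a separate island — 2 connected regions. The result has 2 disconnected regions.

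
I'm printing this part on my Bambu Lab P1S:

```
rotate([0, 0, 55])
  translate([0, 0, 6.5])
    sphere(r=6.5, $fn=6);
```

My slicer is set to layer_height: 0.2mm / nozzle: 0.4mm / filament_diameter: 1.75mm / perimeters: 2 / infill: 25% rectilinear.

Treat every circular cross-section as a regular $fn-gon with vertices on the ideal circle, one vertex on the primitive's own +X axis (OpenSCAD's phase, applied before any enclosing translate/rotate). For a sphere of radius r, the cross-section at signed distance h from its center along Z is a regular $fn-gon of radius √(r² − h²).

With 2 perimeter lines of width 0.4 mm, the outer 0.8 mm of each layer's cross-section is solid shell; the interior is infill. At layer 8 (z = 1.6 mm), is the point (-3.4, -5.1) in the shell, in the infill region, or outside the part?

outside

At z = 1.6 mm: the r=6.5 sphere slices to a regular 6-gon of circumradius 4.271 (√(r²−h²) with h=4.9 from center); (whole slice rotated 55° about Z — lengths, areas and connectivity unchanged). Overall, the cross-section is a single solid region. Undo the 55° rotation: the query point maps to (-6.128, -0.140) in the un-rotated model frame. The nearest boundary edge runs (-2.14, 3.70)→(-4.27, 0.00); distance from the point to it = 1.86 mm. The point is not inside any of the regions above, so it lies outside the cross-section (1.86 mm from the nearest boundary).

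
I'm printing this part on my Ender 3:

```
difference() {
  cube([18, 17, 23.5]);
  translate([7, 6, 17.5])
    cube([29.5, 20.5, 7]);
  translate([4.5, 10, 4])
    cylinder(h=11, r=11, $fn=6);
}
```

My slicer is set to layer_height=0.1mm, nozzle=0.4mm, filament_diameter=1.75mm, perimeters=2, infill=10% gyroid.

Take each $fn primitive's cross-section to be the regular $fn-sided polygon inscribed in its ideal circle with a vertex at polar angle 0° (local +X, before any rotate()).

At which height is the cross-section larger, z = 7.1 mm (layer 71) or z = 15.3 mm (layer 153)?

layer 153 (z = 15.3 mm)

Layer 71 (z = 7.1): the 18×17 cube contributes its full rectangle (area 306.00 mm²); the cube at (7, 6) is absent (z outside [17.5, 24.5]); the r=11 cylinder at (4.5, 10) contributes a regular 6-gon of circumradius 11 (area = (6/2)·11.000²·sin(360°/6) = 314.37 mm²); After the difference (first − rest): starting from the 18×17 cube (306.00 mm²), the r=11 cylinder at (4.5, 10) partially overlaps it — only the 215.81 mm² overlap (of its 314.37 mm²) is removed, clipping the outline — area = 90.19 mm². So its area = 90.19 mm². Layer 153 (z = 15.3): the cube (footprint 18×17) is included at this height (area 306.00 mm²); the cube at (7, 6) is not intersected at this z (z outside [17.5, 24.5]); the cylinder at (4.5, 10) is not intersected at this z (z outside [4, 15]); Subtracting the remaining from the first: none of the subtracted shapes is present at this height, so the 18×17 cube is unchanged — area = 306.00 mm². So its area = 306.00 mm². Layer 153 is larger (306.00 vs 90.19 mm²).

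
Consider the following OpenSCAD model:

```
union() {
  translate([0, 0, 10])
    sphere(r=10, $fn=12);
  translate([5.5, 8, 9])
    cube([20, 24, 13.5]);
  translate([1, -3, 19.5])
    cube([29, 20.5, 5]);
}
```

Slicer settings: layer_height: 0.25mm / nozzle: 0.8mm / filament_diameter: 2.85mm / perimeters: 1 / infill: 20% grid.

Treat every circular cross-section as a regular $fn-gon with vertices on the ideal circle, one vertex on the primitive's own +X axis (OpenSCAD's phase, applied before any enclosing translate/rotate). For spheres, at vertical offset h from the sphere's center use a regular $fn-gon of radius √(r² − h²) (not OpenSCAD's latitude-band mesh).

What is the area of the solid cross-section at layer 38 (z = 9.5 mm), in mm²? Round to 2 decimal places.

At z = 9.5 mm: the r=10 sphere contributes a regular 12-gon of circumradius √(10²−0.5²) = 9.987 (area = (12/2)·9.987²·sin(360°/12) = 299.25 mm²); the 20×24 cube at (5.5, 8) contributes its full rectangle (area 480.00 mm²); the cube at (1, -3) is absent (z outside [19.5, 24.5]); Merging all regions: the regions partially overlap — summed areas 779.25 mm² minus the doubly-counted overlap 0.01 mm² gives 779.24 mm² — area = 779.24 mm². Overall, the cross-section is a single solid region. Net area = 779.24 mm².

779.24 mm²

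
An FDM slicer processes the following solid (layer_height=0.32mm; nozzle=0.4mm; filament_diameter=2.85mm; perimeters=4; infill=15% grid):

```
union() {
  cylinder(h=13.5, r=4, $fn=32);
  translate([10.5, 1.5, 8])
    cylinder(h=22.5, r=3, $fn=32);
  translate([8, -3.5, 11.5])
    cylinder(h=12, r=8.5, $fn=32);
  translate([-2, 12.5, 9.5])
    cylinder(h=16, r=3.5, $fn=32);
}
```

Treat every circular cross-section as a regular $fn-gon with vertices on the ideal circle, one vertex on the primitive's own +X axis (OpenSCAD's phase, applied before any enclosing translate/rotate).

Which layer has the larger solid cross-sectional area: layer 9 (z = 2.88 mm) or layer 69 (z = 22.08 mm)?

Layer 9 (z = 2.88): the r=4 cylinder contributes a regular 32-gon of circumradius 4 (area = (32/2)·4.000²·sin(360°/32) = 49.94 mm²); the cylinder at (10.5, 1.5) does not reach this height (z outside [8, 30.5]); the cylinder at (8, -3.5) is not intersected at this z (z outside [11.5, 23.5]); the cylinder at (-2, 12.5) is not intersected at this z (z outside [9.5, 25.5]); Taking the union: only the r=4 cylinder is present, so the union is just that shape — area = 49.94 mm². So its area = 49.94 mm². Layer 69 (z = 22.08): the cylinder does not reach this height (z outside [0, 13.5]); the r=3 cylinder at (10.5, 1.5) gives a regular 32-gon of circumradius 3 (constant along its height) (area = (32/2)·3.000²·sin(360°/32) = 28.09 mm²); the cylinder at (8, -3.5): section is a regular 32-gon, circumradius r=8.5 (area = (32/2)·8.500²·sin(360°/32) = 225.52 mm²); the r=3.5 cylinder at (-2, 12.5) gives a regular 32-gon of circumradius 3.5 (constant along its height) (area = (32/2)·3.500²·sin(360°/32) = 38.24 mm²); Combining (union): the regions partially overlap — summed areas 291.86 mm² minus the doubly-counted overlap 27.95 mm² gives 263.90 mm² — area = 263.90 mm². So its area = 263.90 mm². Layer 69 is larger (263.90 vs 49.94 mm²).

layer 69 (z = 22.08 mm)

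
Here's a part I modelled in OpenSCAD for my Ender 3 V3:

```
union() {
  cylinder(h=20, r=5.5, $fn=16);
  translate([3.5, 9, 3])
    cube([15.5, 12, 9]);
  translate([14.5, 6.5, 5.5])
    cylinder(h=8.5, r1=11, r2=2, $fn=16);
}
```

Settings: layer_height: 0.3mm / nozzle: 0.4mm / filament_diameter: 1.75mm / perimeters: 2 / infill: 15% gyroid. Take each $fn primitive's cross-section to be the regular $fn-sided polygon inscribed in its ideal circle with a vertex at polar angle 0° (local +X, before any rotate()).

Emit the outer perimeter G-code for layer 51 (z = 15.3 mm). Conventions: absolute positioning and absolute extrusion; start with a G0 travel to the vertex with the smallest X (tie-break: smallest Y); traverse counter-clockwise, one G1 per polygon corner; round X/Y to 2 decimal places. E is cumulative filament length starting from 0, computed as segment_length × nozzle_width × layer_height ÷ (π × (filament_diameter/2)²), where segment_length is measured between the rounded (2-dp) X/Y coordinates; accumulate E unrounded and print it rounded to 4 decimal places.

G0 X-5.50 Y0.00 Z15.30
G1 X-5.08 Y-2.10 E0.1068
G1 X-3.89 Y-3.89 E0.2141
G1 X-2.10 Y-5.08 E0.3213
G1 X0.00 Y-5.50 E0.4282
G1 X2.10 Y-5.08 E0.5350
G1 X3.89 Y-3.89 E0.6422
G1 X5.08 Y-2.10 E0.7495
G1 X5.50 Y0.00 E0.8563
G1 X5.08 Y2.10 E0.9632
G1 X3.89 Y3.89 E1.0704
G1 X2.10 Y5.08 E1.1776
G1 X0.00 Y5.50 E1.2845
G1 X-2.10 Y5.08 E1.3913
G1 X-3.89 Y3.89 E1.4986
G1 X-5.08 Y2.10 E1.6058
G1 X-5.50 Y0.00 E1.7127

At z = 15.3 mm: the r=5.5 cylinder gives a regular 16-gon of circumradius 5.5 (constant along its height); the cube at (3.5, 9) does not reach this height (z outside [3, 12]); the cone at (14.5, 6.5) is not intersected at this z (z outside [5.5, 14]); Taking the union: only the r=5.5 cylinder is present, so the union is just that shape — 1 connected region. The outline is a single polygon with 16 vertices. Extrusion per mm of travel: 0.4 × 0.3 / (π × 0.875²) = 0.049890. Accumulating E over each segment gives final E = 1.7127.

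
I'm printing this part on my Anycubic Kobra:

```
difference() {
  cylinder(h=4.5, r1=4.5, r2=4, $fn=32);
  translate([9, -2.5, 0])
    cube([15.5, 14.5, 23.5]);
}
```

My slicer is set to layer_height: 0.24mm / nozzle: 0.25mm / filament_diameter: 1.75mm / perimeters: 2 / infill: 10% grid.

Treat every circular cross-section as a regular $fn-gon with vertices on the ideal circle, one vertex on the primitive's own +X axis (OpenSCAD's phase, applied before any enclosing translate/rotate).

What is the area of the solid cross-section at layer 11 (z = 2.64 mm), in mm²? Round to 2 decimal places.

At z = 2.64 mm: the cone: at t=0.587 of its height the radius interpolates to r₁+(r₂−r₁)t = 4.207, giving a regular 32-gon of that circumradius (area = (32/2)·4.207²·sin(360°/32) = 55.24 mm²); the 15.5×14.5 cube at (9, -2.5) contributes its full rectangle (area 224.75 mm²); Subtracting the remaining from the first: starting from the cone (55.24 mm²), the 15.5×14.5 cube at (9, -2.5) misses the remaining region (no effect) — area = 55.24 mm². Overall, the cross-section is a single solid region. Net area = 55.24 mm².

55.24 mm²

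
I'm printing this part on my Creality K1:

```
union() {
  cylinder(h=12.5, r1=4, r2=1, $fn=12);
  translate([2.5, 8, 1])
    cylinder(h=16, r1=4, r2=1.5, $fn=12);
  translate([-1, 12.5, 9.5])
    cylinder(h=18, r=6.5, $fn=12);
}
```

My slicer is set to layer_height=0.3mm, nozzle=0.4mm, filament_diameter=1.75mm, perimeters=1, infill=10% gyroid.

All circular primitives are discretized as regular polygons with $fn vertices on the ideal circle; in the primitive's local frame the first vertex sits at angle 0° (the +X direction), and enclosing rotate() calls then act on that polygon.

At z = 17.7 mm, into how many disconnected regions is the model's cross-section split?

At z = 17.7 mm: the cone is absent (z outside [0, 12.5]); the cone at (2.5, 8) does not reach this height (z outside [1, 17]); the r=6.5 cylinder at (-1, 12.5) gives a regular 12-gon of circumradius 6.5 (constant along its height); Combining (union): only the r=6.5 cylinder at (-1, 12.5) is present, so the union is just that shape — 1 connected region. The result has 1 disconnected region.

1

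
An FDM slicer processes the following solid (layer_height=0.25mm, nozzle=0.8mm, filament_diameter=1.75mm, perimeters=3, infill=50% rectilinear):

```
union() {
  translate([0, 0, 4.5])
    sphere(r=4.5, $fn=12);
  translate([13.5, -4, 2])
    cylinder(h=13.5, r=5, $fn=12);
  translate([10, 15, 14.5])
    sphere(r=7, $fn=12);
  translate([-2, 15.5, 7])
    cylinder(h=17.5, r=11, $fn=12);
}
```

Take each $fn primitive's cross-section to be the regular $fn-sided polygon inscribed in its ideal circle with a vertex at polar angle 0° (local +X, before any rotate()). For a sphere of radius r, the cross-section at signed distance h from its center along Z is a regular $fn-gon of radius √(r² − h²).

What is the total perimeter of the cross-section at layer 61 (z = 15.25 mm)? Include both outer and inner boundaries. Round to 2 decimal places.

114.27 mm

At z = 15.25 mm: the sphere is not intersected at this z (|z−center|=10.750 > r=4.5); the cylinder at (13.5, -4): section is a regular 12-gon, circumradius r=5 (perimeter = 2·12·5.000·sin(180°/12) = 31.06 mm); the r=7 sphere at (10, 15) slices to a regular 12-gon of circumradius 6.960 (√(r²−h²) with h=0.75 from center) (perimeter = 2·12·6.960·sin(180°/12) = 43.23 mm); the cylinder at (-2, 15.5): section is a regular 12-gon, circumradius r=11 (perimeter = 2·12·11.000·sin(180°/12) = 68.33 mm); Taking the union: the regions partially overlap (shared area 47.27 mm²), so the edge portions inside another operand are dropped and the merged outline is re-measured after clipping — boundary = 114.27 mm. Overall, the cross-section has 2 separate islands. Total boundary length (outer) = 114.27 mm.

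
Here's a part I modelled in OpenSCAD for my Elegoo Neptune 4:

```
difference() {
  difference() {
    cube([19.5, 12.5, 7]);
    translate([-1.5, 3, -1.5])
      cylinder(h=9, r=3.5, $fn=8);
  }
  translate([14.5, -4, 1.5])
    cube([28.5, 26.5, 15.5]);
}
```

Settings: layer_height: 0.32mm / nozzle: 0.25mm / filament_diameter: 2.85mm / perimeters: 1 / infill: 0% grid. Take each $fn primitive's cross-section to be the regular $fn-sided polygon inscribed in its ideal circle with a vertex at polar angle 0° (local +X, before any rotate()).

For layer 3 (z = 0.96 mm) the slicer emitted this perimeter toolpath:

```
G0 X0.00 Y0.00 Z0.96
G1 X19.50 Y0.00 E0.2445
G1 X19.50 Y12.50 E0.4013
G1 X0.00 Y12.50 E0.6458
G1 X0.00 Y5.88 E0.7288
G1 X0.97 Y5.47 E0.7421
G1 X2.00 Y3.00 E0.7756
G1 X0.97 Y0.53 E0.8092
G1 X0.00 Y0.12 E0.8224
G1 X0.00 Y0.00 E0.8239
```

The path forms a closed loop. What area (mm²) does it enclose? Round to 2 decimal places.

236.02 mm²

Apply the shoelace formula to the sequence of (X, Y) vertices; enclosed area = 236.02 mm².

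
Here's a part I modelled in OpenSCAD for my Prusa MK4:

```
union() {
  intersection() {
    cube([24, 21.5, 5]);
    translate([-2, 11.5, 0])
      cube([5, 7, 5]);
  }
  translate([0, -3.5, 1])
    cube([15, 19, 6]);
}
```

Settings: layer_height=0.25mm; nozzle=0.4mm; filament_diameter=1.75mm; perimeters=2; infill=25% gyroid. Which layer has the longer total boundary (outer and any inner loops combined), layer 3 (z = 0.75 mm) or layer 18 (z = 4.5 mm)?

Layer 3 (z = 0.75): the cube is present — its section is the full 24×21.5 rectangle (perimeter 91.00 mm); the 5×7 cube at (-2, 11.5) contributes its full rectangle (perimeter 24.00 mm); After intersecting: the 5×7 cube at (-2, 11.5) partially overlaps the 24×21.5 cube; clipping to the common part keeps 21.00 mm² — boundary = 20.00 mm; the cube at (0, -3.5) does not reach this height (z outside [1, 7]); Merging all regions: only the result so far is present, so the union is just that shape — boundary = 20.00 mm. So its perimeter = 20.00 mm. Layer 18 (z = 4.5): the cube is present — its section is the full 24×21.5 rectangle (perimeter 91.00 mm); the 5×7 cube at (-2, 11.5) contributes its full rectangle (perimeter 24.00 mm); Taking the intersection: the 5×7 cube at (-2, 11.5) partially overlaps the 24×21.5 cube; clipping to the common part keeps 21.00 mm² — boundary = 20.00 mm; the cube at (0, -3.5) (footprint 15×19) is included at this height (perimeter 68.00 mm); Combining (union): the regions partially overlap (shared area 12.00 mm²), so the edge portions inside another operand are dropped and the merged outline is re-measured after clipping — boundary = 74.00 mm. So its perimeter = 74.00 mm. Layer 18 is larger (74.00 vs 20.00 mm).

layer 18 (z = 4.5 mm)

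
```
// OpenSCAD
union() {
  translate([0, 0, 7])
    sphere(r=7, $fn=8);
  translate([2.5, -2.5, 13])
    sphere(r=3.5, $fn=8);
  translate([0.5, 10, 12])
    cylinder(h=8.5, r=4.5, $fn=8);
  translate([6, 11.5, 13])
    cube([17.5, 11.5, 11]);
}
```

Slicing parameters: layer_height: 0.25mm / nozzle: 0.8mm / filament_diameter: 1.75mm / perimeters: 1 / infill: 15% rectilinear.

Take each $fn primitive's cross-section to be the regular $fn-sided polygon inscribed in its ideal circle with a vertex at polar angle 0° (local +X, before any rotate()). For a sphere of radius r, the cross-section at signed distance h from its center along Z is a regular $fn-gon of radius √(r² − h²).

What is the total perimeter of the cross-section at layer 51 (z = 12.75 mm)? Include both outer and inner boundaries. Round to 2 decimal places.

At z = 12.75 mm: the r=7 sphere contributes a regular 8-gon of circumradius √(7²−5.75²) = 3.992 (perimeter = 2·8·3.992·sin(180°/8) = 24.44 mm); the r=3.5 sphere at (2.5, -2.5) slices to a regular 8-gon of circumradius 3.491 (√(r²−h²) with h=0.25 from center) (perimeter = 2·8·3.491·sin(180°/8) = 21.38 mm); the r=4.5 cylinder at (0.5, 10) gives a regular 8-gon of circumradius 4.5 (constant along its height) (perimeter = 2·8·4.500·sin(180°/8) = 27.55 mm); the cube at (6, 11.5) is not intersected at this z (z outside [13, 24]); Taking the union: the regions partially overlap (shared area 15.60 mm²), so the edge portions inside another operand are dropped and the merged outline is re-measured after clipping — boundary = 58.12 mm. Overall, the cross-section has 2 separate islands. Total boundary length (outer) = 58.12 mm.

58.12 mm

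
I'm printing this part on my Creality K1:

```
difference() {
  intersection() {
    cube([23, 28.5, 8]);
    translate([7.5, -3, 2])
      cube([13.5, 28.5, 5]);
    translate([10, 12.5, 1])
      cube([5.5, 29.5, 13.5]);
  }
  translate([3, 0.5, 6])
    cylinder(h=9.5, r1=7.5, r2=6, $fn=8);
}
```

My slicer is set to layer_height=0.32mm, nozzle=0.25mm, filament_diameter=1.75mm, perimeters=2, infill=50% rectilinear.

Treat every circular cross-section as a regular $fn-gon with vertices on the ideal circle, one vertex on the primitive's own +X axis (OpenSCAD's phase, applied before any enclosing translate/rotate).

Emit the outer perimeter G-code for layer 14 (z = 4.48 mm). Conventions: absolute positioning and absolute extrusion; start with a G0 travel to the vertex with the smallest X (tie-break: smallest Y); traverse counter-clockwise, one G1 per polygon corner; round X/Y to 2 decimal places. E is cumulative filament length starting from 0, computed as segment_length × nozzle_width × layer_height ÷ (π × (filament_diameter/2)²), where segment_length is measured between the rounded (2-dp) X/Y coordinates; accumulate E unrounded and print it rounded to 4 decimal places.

At z = 4.48 mm: the cube is present — its section is the full 23×28.5 rectangle; the 13.5×28.5 cube at (7.5, -3) contributes its full rectangle; the cube at (10, 12.5) is present — its section is the full 5.5×29.5 rectangle; Taking the intersection: the 13.5×28.5 cube at (7.5, -3) partially overlaps the 23×28.5 cube; clipping to the common part keeps 344.25 mm²; the 5.5×29.5 cube at (10, 12.5) partially overlaps the running intersection; clipping to the common part keeps 71.50 mm² — 1 connected region; the cone at (3, 0.5) is absent (z outside [6, 15.5]); After the difference (first − rest): none of the subtracted shapes is present at this height, so that combined region is unchanged — 1 connected region. The outline is a single polygon with 4 vertices. Extrusion per mm of travel: 0.25 × 0.32 / (π × 0.875²) = 0.033260. Accumulating E over each segment gives final E = 1.2306.

G0 X10.00 Y12.50 Z4.48
G1 X15.50 Y12.50 E0.1829
G1 X15.50 Y25.50 E0.6153
G1 X10.00 Y25.50 E0.7982
G1 X10.00 Y12.50 E1.2306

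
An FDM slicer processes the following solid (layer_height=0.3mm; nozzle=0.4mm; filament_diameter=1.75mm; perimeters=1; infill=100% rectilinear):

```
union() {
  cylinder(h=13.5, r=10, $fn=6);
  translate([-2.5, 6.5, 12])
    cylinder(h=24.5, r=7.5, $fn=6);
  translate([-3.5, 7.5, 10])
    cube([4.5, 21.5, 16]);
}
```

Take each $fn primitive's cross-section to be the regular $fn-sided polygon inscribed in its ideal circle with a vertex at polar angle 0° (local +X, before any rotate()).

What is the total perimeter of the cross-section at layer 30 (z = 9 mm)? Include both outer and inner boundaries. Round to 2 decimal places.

60.00 mm

At z = 9 mm: the r=10 cylinder contributes a regular 6-gon of circumradius 10 (perimeter = 2·6·10.000·sin(180°/6) = 60.00 mm); the cylinder at (-2.5, 6.5) is not intersected at this z (z outside [12, 36.5]); the cube at (-3.5, 7.5) is absent (z outside [10, 26]); Merging all regions: only the r=10 cylinder is present, so the union is just that shape — boundary = 60.00 mm. Overall, the cross-section is a single solid region. Total boundary length (outer) = 60.00 mm.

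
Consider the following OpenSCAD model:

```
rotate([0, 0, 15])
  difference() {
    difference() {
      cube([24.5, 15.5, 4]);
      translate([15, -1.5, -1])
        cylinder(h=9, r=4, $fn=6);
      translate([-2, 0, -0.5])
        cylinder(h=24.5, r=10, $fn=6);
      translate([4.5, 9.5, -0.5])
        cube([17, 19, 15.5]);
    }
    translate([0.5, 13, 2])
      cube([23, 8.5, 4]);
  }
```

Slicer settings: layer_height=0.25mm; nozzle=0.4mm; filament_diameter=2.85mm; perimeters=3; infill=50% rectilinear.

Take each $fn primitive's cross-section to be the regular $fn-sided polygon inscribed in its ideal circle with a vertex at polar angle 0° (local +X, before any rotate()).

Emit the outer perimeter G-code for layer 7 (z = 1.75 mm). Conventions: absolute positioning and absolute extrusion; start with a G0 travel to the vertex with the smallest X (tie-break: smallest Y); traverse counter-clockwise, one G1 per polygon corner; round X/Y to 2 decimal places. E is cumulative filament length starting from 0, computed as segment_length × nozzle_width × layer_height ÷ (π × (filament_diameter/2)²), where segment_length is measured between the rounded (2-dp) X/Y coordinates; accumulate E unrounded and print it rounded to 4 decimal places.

G0 X-4.01 Y14.97 Z1.75
G1 X-2.24 Y8.37 E0.1071
G1 X0.66 Y9.14 E0.1541
G1 X7.73 Y2.07 E0.3109
G1 X11.46 Y3.07 E0.3714
G1 X12.05 Y5.26 E0.4070
G1 X15.91 Y6.30 E0.4696
G1 X17.52 Y4.69 E0.5053
G1 X23.67 Y6.34 E0.6051
G1 X19.65 Y21.31 E0.8481
G1 X16.76 Y20.54 E0.8950
G1 X18.31 Y14.74 E0.9891
G1 X1.89 Y10.34 E1.2556
G1 X0.33 Y16.14 E1.3497
G1 X-4.01 Y14.97 E1.4202

At z = 1.75 mm: the 24.5×15.5 cube contributes its full rectangle; the r=4 cylinder at (15, -1.5) contributes a regular 6-gon of circumradius 4; the r=10 cylinder at (-2, 0) gives a regular 6-gon of circumradius 10 (constant along its height); the cube at (4.5, 9.5) is present — its section is the full 17×19 rectangle; After the difference (first − rest): starting from the 24.5×15.5 cube, the r=4 cylinder at (15, -1.5) partially overlaps it — only the 10.08 mm² overlap (of its 41.57 mm²) is removed, clipping the outline; the r=10 cylinder at (-2, 0) partially overlaps it — only the 47.63 mm² overlap (of its 259.81 mm²) is removed, clipping the outline; the 17×19 cube at (4.5, 9.5) partially overlaps it — only the 102.00 mm² overlap (of its 323.00 mm²) is removed, clipping the outline — 1 connected region; the cube at (0.5, 13) is not intersected at this z (z outside [2, 6]); Taking the first minus the rest: none of the subtracted shapes is present at this height, so the result so far is unchanged — 1 connected region; (rotated 15° about Z; rotation is an isometry so areas/perimeters/island counts are preserved). The outline is a single polygon with 14 vertices. Extrusion per mm of travel: 0.4 × 0.25 / (π × 1.425²) = 0.015675. Accumulating E over each segment gives final E = 1.4202.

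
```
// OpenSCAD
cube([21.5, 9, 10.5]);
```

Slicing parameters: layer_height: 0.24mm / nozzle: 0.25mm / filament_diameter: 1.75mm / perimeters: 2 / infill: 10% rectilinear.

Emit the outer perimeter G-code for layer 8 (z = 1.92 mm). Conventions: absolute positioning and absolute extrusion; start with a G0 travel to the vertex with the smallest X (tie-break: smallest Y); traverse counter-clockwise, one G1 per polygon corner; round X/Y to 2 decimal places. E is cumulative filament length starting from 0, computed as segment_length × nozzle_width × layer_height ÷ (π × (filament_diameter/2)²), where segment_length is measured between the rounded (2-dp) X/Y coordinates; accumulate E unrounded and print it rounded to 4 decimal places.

At z = 1.92 mm: the cube is present — its section is the full 21.5×9 rectangle. The outline is a single polygon with 4 vertices. Extrusion per mm of travel: 0.25 × 0.24 / (π × 0.875²) = 0.024945. Accumulating E over each segment gives final E = 1.5217.

G0 X0.00 Y0.00 Z1.92
G1 X21.50 Y0.00 E0.5363
G1 X21.50 Y9.00 E0.7608
G1 X0.00 Y9.00 E1.2971
G1 X0.00 Y0.00 E1.5217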